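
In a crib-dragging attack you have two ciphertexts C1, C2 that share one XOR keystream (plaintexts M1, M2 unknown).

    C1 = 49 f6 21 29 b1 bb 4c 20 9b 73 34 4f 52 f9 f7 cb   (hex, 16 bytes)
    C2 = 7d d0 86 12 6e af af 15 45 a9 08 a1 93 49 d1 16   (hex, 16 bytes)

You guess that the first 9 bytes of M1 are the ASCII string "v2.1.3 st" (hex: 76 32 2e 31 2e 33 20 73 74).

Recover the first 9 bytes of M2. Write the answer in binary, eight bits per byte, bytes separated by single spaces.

01000010 00010100 10001001 00001010 11110001 00100111 11000011 01000110 10101010

First, C1 ⊕ C2 = (M1 ⊕ K) ⊕ (M2 ⊕ K) = M1 ⊕ M2, so the key drops out. Then M2 = (M1 ⊕ M2) ⊕ M1 over the first 9 bytes.
byte 0: (49 XOR 7d) XOR 76 = 34 XOR 76 = 42
byte 1: (f6 XOR d0) XOR 32 = 26 XOR 32 = 14
byte 2: (21 XOR 86) XOR 2e = a7 XOR 2e = 89
byte 3: (29 XOR 12) XOR 31 = 3b XOR 31 = 0a
byte 4: (b1 XOR 6e) XOR 2e = df XOR 2e = f1
byte 5: (bb XOR af) XOR 33 = 14 XOR 33 = 27
byte 6: (4c XOR af) XOR 20 = e3 XOR 20 = c3
byte 7: (20 XOR 15) XOR 73 = 35 XOR 73 = 46
byte 8: (9b XOR 45) XOR 74 = de XOR 74 = aa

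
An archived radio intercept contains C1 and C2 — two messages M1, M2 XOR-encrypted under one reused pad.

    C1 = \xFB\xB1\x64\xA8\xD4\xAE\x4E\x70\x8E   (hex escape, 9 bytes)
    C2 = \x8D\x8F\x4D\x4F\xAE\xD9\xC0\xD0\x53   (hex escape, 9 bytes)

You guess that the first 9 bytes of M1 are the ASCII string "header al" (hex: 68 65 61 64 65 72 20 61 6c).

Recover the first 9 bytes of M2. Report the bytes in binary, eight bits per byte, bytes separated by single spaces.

00011110 01011011 01001000 10000011 00011111 00000101 10101110 11000001 10110001

First, C1 ⊕ C2 = (M1 ⊕ K) ⊕ (M2 ⊕ K) = M1 ⊕ M2, so the key drops out. Then M2 = (M1 ⊕ M2) ⊕ M1 over the first 9 bytes.
byte 0: (fb XOR 8d) XOR 68 = 76 XOR 68 = 1e
byte 1: (b1 XOR 8f) XOR 65 = 3e XOR 65 = 5b
byte 2: (64 XOR 4d) XOR 61 = 29 XOR 61 = 48
byte 3: (a8 XOR 4f) XOR 64 = e7 XOR 64 = 83
byte 4: (d4 XOR ae) XOR 65 = 7a XOR 65 = 1f
byte 5: (ae XOR d9) XOR 72 = 77 XOR 72 = 05
byte 6: (4e XOR c0) XOR 20 = 8e XOR 20 = ae
byte 7: (70 XOR d0) XOR 61 = a0 XOR 61 = c1
byte 8: (8e XOR 53) XOR 6c = dd XOR 6c = b1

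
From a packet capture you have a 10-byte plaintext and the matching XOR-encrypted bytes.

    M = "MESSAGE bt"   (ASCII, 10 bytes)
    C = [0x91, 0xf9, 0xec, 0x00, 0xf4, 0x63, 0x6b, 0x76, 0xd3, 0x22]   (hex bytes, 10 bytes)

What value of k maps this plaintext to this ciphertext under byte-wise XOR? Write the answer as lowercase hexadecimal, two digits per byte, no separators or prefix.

dcbcbf53b5242e56b156

Since C = M ⊕ k, XORing both sides with M gives k = M ⊕ C.
4d ⊕ 91 = dc
45 ⊕ f9 = bc
53 ⊕ ec = bf
53 ⊕ 00 = 53
41 ⊕ f4 = b5
47 ⊕ 63 = 24
45 ⊕ 6b = 2e
20 ⊕ 76 = 56
62 ⊕ d3 = b1
74 ⊕ 22 = 56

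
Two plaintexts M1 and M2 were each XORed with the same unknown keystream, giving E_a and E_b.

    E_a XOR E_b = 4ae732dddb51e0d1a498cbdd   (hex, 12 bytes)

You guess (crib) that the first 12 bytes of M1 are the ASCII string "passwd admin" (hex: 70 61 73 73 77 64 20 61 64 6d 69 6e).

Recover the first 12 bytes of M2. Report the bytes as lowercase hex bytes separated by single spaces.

Since E_a ⊕ E_b = M1 ⊕ M2, XORing with the guessed M1 bytes yields the corresponding M2 bytes: M2 = (E_a ⊕ E_b) ⊕ M1.
 74 XOR 112 =  58
231 XOR  97 = 134
 50 XOR 115 =  65
221 XOR 115 = 174
219 XOR 119 = 172
 81 XOR 100 =  53
224 XOR  32 = 192
209 XOR  97 = 176
164 XOR 100 = 192
152 XOR 109 = 245
203 XOR 105 = 162
221 XOR 110 = 179

3a 86 41 ae ac 35 c0 b0 c0 f5 a2 b3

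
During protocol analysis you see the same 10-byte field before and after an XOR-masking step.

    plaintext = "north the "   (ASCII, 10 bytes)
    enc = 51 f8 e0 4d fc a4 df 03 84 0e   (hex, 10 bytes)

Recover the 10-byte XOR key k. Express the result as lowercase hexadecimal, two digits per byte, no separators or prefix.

Since enc = plaintext ⊕ k, XORing both sides with plaintext gives k = plaintext ⊕ enc.
6e XOR 51 = 3f
6f XOR f8 = 97
72 XOR e0 = 92
74 XOR 4d = 39
68 XOR fc = 94
20 XOR a4 = 84
74 XOR df = ab
68 XOR 03 = 6b
65 XOR 84 = e1
20 XOR 0e = 2e

3f9792399484ab6be12e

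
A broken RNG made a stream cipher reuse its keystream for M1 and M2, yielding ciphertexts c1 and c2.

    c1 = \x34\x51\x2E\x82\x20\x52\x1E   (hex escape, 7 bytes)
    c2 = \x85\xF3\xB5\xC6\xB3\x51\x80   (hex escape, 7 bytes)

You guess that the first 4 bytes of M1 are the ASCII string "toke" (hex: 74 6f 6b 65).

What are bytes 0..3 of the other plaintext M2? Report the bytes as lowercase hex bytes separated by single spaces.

First, c1 ⊕ c2 = (M1 ⊕ K) ⊕ (M2 ⊕ K) = M1 ⊕ M2, so the key drops out. Then M2 = (M1 ⊕ M2) ⊕ M1 over the first 4 bytes.
byte 0: (34 XOR 85) XOR 74 = b1 XOR 74 = c5
byte 1: (51 XOR f3) XOR 6f = a2 XOR 6f = cd
byte 2: (2e XOR b5) XOR 6b = 9b XOR 6b = f0
byte 3: (82 XOR c6) XOR 65 = 44 XOR 65 = 21

c5 cd f0 21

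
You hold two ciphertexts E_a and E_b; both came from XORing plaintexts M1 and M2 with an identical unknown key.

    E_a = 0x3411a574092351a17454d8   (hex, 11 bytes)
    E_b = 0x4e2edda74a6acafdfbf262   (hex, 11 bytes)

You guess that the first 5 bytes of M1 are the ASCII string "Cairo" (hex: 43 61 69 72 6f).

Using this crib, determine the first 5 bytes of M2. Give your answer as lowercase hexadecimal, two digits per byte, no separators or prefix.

First, E_a ⊕ E_b = (M1 ⊕ K) ⊕ (M2 ⊕ K) = M1 ⊕ M2, so the key drops out. Then M2 = (M1 ⊕ M2) ⊕ M1 over the first 5 bytes.
byte 0: (34 ⊕ 4e) ⊕ 43 = 7a ⊕ 43 = 39
byte 1: (11 ⊕ 2e) ⊕ 61 = 3f ⊕ 61 = 5e
byte 2: (a5 ⊕ dd) ⊕ 69 = 78 ⊕ 69 = 11
byte 3: (74 ⊕ a7) ⊕ 72 = d3 ⊕ 72 = a1
byte 4: (09 ⊕ 4a) ⊕ 6f = 43 ⊕ 6f = 2c

395e11a12c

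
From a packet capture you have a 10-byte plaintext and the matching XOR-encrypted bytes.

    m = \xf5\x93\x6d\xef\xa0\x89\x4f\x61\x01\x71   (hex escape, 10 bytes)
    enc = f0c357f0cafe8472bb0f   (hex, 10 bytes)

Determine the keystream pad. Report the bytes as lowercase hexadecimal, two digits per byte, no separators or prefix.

Since enc = m ⊕ pad, XORing both sides with m gives pad = m ⊕ enc.
f5 ^ f0 = 05
93 ^ c3 = 50
6d ^ 57 = 3a
ef ^ f0 = 1f
a0 ^ ca = 6a
89 ^ fe = 77
4f ^ 84 = cb
61 ^ 72 = 13
01 ^ bb = ba
71 ^ 0f = 7e

05503a1f6a77cb13ba7e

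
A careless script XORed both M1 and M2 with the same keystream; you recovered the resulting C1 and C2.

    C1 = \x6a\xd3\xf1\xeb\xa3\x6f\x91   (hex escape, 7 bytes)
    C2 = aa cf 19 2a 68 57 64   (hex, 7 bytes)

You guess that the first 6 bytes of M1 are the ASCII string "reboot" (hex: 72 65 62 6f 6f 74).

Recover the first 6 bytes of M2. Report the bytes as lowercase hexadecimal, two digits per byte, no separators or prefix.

First, C1 ⊕ C2 = (M1 ⊕ K) ⊕ (M2 ⊕ K) = M1 ⊕ M2, so the key drops out. Then M2 = (M1 ⊕ M2) ⊕ M1 over the first 6 bytes.
byte 0: (6a XOR aa) XOR 72 = c0 XOR 72 = b2
byte 1: (d3 XOR cf) XOR 65 = 1c XOR 65 = 79
byte 2: (f1 XOR 19) XOR 62 = e8 XOR 62 = 8a
byte 3: (eb XOR 2a) XOR 6f = c1 XOR 6f = ae
byte 4: (a3 XOR 68) XOR 6f = cb XOR 6f = a4
byte 5: (6f XOR 57) XOR 74 = 38 XOR 74 = 4c

b2798aaea44c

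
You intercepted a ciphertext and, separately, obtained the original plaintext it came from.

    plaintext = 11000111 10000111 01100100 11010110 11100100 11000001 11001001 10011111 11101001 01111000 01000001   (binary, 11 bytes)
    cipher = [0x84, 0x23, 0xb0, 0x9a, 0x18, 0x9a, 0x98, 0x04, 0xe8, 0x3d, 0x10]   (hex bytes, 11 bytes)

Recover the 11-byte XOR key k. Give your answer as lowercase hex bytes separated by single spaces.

Since cipher = plaintext ⊕ k, XORing both sides with plaintext gives k = plaintext ⊕ cipher.
byte 0: 11000111 XOR 10000100 = 01000011
byte 1: 10000111 XOR 00100011 = 10100100
byte 2: 01100100 XOR 10110000 = 11010100
byte 3: 11010110 XOR 10011010 = 01001100
byte 4: 11100100 XOR 00011000 = 11111100
byte 5: 11000001 XOR 10011010 = 01011011
byte 6: 11001001 XOR 10011000 = 01010001
byte 7: 10011111 XOR 00000100 = 10011011
byte 8: 11101001 XOR 11101000 = 00000001
byte 9: 01111000 XOR 00111101 = 01000101
byte 10: 01000001 XOR 00010000 = 01010001

43 a4 d4 4c fc 5b 51 9b 01 45 51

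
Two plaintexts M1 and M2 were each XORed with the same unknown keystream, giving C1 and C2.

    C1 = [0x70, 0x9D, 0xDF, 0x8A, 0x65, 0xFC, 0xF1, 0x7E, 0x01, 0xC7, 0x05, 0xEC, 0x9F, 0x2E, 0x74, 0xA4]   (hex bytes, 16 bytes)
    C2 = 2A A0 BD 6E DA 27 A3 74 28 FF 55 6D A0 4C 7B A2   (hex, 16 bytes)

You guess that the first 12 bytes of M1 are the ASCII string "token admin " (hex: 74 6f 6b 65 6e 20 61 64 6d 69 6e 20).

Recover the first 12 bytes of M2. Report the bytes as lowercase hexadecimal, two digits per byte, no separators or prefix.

First, C1 ⊕ C2 = (M1 ⊕ K) ⊕ (M2 ⊕ K) = M1 ⊕ M2, so the key drops out. Then M2 = (M1 ⊕ M2) ⊕ M1 over the first 12 bytes.
byte 0: (70 XOR 2a) XOR 74 = 5a XOR 74 = 2e
byte 1: (9d XOR a0) XOR 6f = 3d XOR 6f = 52
byte 2: (df XOR bd) XOR 6b = 62 XOR 6b = 09
byte 3: (8a XOR 6e) XOR 65 = e4 XOR 65 = 81
byte 4: (65 XOR da) XOR 6e = bf XOR 6e = d1
byte 5: (fc XOR 27) XOR 20 = db XOR 20 = fb
byte 6: (f1 XOR a3) XOR 61 = 52 XOR 61 = 33
byte 7: (7e XOR 74) XOR 64 = 0a XOR 64 = 6e
byte 8: (01 XOR 28) XOR 6d = 29 XOR 6d = 44
byte 9: (c7 XOR ff) XOR 69 = 38 XOR 69 = 51
byte 10: (05 XOR 55) XOR 6e = 50 XOR 6e = 3e
byte 11: (ec XOR 6d) XOR 20 = 81 XOR 20 = a1

2e520981d1fb336e44513ea1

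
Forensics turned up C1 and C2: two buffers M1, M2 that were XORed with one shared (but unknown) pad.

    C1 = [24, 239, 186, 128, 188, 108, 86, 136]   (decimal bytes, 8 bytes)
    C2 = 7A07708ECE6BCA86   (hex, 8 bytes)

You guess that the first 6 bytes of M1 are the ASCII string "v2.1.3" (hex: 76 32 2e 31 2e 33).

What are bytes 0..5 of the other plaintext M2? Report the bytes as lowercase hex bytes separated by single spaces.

First, C1 ⊕ C2 = (M1 ⊕ K) ⊕ (M2 ⊕ K) = M1 ⊕ M2, so the key drops out. Then M2 = (M1 ⊕ M2) ⊕ M1 over the first 6 bytes.
byte 0: (18 ⊕ 7a) ⊕ 76 = 62 ⊕ 76 = 14
byte 1: (ef ⊕ 07) ⊕ 32 = e8 ⊕ 32 = da
byte 2: (ba ⊕ 70) ⊕ 2e = ca ⊕ 2e = e4
byte 3: (80 ⊕ 8e) ⊕ 31 = 0e ⊕ 31 = 3f
byte 4: (bc ⊕ ce) ⊕ 2e = 72 ⊕ 2e = 5c
byte 5: (6c ⊕ 6b) ⊕ 33 = 07 ⊕ 33 = 34

14 da e4 3f 5c 34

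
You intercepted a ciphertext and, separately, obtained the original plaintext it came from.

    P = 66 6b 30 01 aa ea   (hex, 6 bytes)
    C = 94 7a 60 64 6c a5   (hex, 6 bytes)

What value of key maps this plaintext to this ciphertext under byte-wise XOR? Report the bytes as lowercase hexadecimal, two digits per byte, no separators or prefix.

Since C = P ⊕ key, XORing both sides with P gives key = P ⊕ C.
66 xor 94 = f2
6b xor 7a = 11
30 xor 60 = 50
01 xor 64 = 65
aa xor 6c = c6
ea xor a5 = 4f

f2115065c64f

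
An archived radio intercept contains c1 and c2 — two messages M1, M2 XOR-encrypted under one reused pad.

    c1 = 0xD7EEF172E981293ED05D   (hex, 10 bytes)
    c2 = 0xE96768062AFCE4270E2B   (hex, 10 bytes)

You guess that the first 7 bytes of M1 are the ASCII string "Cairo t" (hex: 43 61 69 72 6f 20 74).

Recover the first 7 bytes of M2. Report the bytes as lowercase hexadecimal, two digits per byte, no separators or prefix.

7de8f006ac5db9

First, c1 ⊕ c2 = (M1 ⊕ K) ⊕ (M2 ⊕ K) = M1 ⊕ M2, so the key drops out. Then M2 = (M1 ⊕ M2) ⊕ M1 over the first 7 bytes.
byte 0: (d7 xor e9) xor 43 = 3e xor 43 = 7d
byte 1: (ee xor 67) xor 61 = 89 xor 61 = e8
byte 2: (f1 xor 68) xor 69 = 99 xor 69 = f0
byte 3: (72 xor 06) xor 72 = 74 xor 72 = 06
byte 4: (e9 xor 2a) xor 6f = c3 xor 6f = ac
byte 5: (81 xor fc) xor 20 = 7d xor 20 = 5d
byte 6: (29 xor e4) xor 74 = cd xor 74 = b9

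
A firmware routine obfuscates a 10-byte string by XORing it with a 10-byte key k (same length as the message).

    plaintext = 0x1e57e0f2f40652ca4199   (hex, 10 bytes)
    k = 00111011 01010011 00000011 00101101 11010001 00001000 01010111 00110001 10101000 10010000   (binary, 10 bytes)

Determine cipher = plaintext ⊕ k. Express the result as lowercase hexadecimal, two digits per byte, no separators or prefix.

XOR is its own inverse, so applying the key byte-wise gives the result directly.
1e XOR 3b = 25
57 XOR 53 = 04
e0 XOR 03 = e3
f2 XOR 2d = df
f4 XOR d1 = 25
06 XOR 08 = 0e
52 XOR 57 = 05
ca XOR 31 = fb
41 XOR a8 = e9
99 XOR 90 = 09

2504e3df250e05fbe909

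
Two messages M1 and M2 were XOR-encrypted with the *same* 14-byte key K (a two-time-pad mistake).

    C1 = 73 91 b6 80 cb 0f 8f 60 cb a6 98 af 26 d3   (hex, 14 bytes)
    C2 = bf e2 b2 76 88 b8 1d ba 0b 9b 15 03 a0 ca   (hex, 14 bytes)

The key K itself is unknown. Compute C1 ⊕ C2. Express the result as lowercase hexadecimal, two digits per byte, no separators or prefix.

cc7304f643b792dac03d8dac8619

C1 ⊕ C2 = (M1 ⊕ K) ⊕ (M2 ⊕ K) = M1 ⊕ M2 — the shared key cancels under XOR.
01110011 xor 10111111 = 11001100
10010001 xor 11100010 = 01110011
10110110 xor 10110010 = 00000100
10000000 xor 01110110 = 11110110
11001011 xor 10001000 = 01000011
00001111 xor 10111000 = 10110111
10001111 xor 00011101 = 10010010
01100000 xor 10111010 = 11011010
11001011 xor 00001011 = 11000000
10100110 xor 10011011 = 00111101
10011000 xor 00010101 = 10001101
10101111 xor 00000011 = 10101100
00100110 xor 10100000 = 10000110
11010011 xor 11001010 = 00011001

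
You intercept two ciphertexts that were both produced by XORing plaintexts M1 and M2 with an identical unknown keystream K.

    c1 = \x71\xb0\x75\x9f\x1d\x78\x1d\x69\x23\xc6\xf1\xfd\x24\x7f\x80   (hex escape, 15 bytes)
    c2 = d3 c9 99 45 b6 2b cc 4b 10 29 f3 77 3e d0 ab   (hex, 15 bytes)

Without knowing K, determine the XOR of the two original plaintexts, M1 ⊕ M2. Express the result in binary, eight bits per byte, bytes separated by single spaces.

c1 ⊕ c2 = (M1 ⊕ K) ⊕ (M2 ⊕ K) = M1 ⊕ M2 — the shared key cancels under XOR.
byte 0: 71 ^ d3 = a2
byte 1: b0 ^ c9 = 79
byte 2: 75 ^ 99 = ec
byte 3: 9f ^ 45 = da
byte 4: 1d ^ b6 = ab
byte 5: 78 ^ 2b = 53
byte 6: 1d ^ cc = d1
byte 7: 69 ^ 4b = 22
byte 8: 23 ^ 10 = 33
byte 9: c6 ^ 29 = ef
byte 10: f1 ^ f3 = 02
byte 11: fd ^ 77 = 8a
byte 12: 24 ^ 3e = 1a
byte 13: 7f ^ d0 = af
byte 14: 80 ^ ab = 2b

10100010 01111001 11101100 11011010 10101011 01010011 11010001 00100010 00110011 11101111 00000010 10001010 00011010 10101111 00101011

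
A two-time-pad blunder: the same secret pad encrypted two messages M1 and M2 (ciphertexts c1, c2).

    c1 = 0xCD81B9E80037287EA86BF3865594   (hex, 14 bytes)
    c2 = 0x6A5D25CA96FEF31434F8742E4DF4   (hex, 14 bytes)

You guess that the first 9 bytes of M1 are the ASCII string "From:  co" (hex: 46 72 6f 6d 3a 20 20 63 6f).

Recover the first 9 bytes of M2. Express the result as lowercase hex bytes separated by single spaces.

e1 ae f3 4f ac e9 fb 09 f3

First, c1 ⊕ c2 = (M1 ⊕ K) ⊕ (M2 ⊕ K) = M1 ⊕ M2, so the key drops out. Then M2 = (M1 ⊕ M2) ⊕ M1 over the first 9 bytes.
byte 0: (cd ^ 6a) ^ 46 = a7 ^ 46 = e1
byte 1: (81 ^ 5d) ^ 72 = dc ^ 72 = ae
byte 2: (b9 ^ 25) ^ 6f = 9c ^ 6f = f3
byte 3: (e8 ^ ca) ^ 6d = 22 ^ 6d = 4f
byte 4: (00 ^ 96) ^ 3a = 96 ^ 3a = ac
byte 5: (37 ^ fe) ^ 20 = c9 ^ 20 = e9
byte 6: (28 ^ f3) ^ 20 = db ^ 20 = fb
byte 7: (7e ^ 14) ^ 63 = 6a ^ 63 = 09
byte 8: (a8 ^ 34) ^ 6f = 9c ^ 6f = f3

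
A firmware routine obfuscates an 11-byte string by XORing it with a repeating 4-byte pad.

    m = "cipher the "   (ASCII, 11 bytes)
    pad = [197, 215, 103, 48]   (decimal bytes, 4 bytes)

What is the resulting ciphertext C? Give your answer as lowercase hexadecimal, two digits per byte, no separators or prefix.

a6be1758a0a54744adb247

The 4-byte key repeats, so the effective keystream is c5 d7 67 30 c5 d7 67 30 c5 d7 67.
byte 0: 63 ⊕ c5 = a6
byte 1: 69 ⊕ d7 = be
byte 2: 70 ⊕ 67 = 17
byte 3: 68 ⊕ 30 = 58
byte 4: 65 ⊕ c5 = a0
byte 5: 72 ⊕ d7 = a5
byte 6: 20 ⊕ 67 = 47
byte 7: 74 ⊕ 30 = 44
byte 8: 68 ⊕ c5 = ad
byte 9: 65 ⊕ d7 = b2
byte 10: 20 ⊕ 67 = 47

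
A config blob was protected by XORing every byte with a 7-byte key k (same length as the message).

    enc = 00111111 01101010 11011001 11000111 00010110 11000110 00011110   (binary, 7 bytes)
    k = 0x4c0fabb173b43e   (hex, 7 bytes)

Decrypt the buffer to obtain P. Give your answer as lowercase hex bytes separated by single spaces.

73 65 72 76 65 72 20

XOR is its own inverse, so applying the key byte-wise gives the result directly.
byte 0: 3f ⊕ 4c = 73
byte 1: 6a ⊕ 0f = 65
byte 2: d9 ⊕ ab = 72
byte 3: c7 ⊕ b1 = 76
byte 4: 16 ⊕ 73 = 65
byte 5: c6 ⊕ b4 = 72
byte 6: 1e ⊕ 3e = 20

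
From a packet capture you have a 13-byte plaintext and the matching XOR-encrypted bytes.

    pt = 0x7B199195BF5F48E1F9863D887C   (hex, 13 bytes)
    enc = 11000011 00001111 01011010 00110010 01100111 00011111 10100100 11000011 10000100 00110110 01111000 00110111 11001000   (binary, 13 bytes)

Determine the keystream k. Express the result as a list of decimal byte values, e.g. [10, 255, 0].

Since enc = pt ⊕ k, XORing both sides with pt gives k = pt ⊕ enc.
01111011 ⊕ 11000011 = 10111000
00011001 ⊕ 00001111 = 00010110
10010001 ⊕ 01011010 = 11001011
10010101 ⊕ 00110010 = 10100111
10111111 ⊕ 01100111 = 11011000
01011111 ⊕ 00011111 = 01000000
01001000 ⊕ 10100100 = 11101100
11100001 ⊕ 11000011 = 00100010
11111001 ⊕ 10000100 = 01111101
10000110 ⊕ 00110110 = 10110000
00111101 ⊕ 01111000 = 01000101
10001000 ⊕ 00110111 = 10111111
01111100 ⊕ 11001000 = 10110100

[184, 22, 203, 167, 216, 64, 236, 34, 125, 176, 69, 191, 180]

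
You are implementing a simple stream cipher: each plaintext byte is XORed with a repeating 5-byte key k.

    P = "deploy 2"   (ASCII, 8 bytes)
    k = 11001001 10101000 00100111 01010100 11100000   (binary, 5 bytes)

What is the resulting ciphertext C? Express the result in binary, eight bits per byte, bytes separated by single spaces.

The 5-byte key repeats, so the effective keystream is c9 a8 27 54 e0 c9 a8 27.
byte 0: 64 ^ c9 = ad
byte 1: 65 ^ a8 = cd
byte 2: 70 ^ 27 = 57
byte 3: 6c ^ 54 = 38
byte 4: 6f ^ e0 = 8f
byte 5: 79 ^ c9 = b0
byte 6: 20 ^ a8 = 88
byte 7: 32 ^ 27 = 15

10101101 11001101 01010111 00111000 10001111 10110000 10001000 00010101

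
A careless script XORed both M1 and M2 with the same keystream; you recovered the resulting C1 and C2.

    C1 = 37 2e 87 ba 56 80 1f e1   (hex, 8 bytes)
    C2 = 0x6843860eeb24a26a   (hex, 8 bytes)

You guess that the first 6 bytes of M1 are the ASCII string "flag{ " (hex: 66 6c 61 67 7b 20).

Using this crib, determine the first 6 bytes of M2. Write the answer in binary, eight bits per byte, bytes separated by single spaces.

00111001 00000001 01100000 11010011 11000110 10000100

First, C1 ⊕ C2 = (M1 ⊕ K) ⊕ (M2 ⊕ K) = M1 ⊕ M2, so the key drops out. Then M2 = (M1 ⊕ M2) ⊕ M1 over the first 6 bytes.
byte 0: (37 xor 68) xor 66 = 5f xor 66 = 39
byte 1: (2e xor 43) xor 6c = 6d xor 6c = 01
byte 2: (87 xor 86) xor 61 = 01 xor 61 = 60
byte 3: (ba xor 0e) xor 67 = b4 xor 67 = d3
byte 4: (56 xor eb) xor 7b = bd xor 7b = c6
byte 5: (80 xor 24) xor 20 = a4 xor 20 = 84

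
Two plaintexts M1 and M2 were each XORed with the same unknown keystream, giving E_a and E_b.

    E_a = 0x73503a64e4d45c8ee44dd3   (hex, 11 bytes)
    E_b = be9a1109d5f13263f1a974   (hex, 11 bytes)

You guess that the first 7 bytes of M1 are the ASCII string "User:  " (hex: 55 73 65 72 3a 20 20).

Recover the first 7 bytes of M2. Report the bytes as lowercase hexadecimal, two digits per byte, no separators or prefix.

98b94e1f0b054e

First, E_a ⊕ E_b = (M1 ⊕ K) ⊕ (M2 ⊕ K) = M1 ⊕ M2, so the key drops out. Then M2 = (M1 ⊕ M2) ⊕ M1 over the first 7 bytes.
byte 0: (73 ⊕ be) ⊕ 55 = cd ⊕ 55 = 98
byte 1: (50 ⊕ 9a) ⊕ 73 = ca ⊕ 73 = b9
byte 2: (3a ⊕ 11) ⊕ 65 = 2b ⊕ 65 = 4e
byte 3: (64 ⊕ 09) ⊕ 72 = 6d ⊕ 72 = 1f
byte 4: (e4 ⊕ d5) ⊕ 3a = 31 ⊕ 3a = 0b
byte 5: (d4 ⊕ f1) ⊕ 20 = 25 ⊕ 20 = 05
byte 6: (5c ⊕ 32) ⊕ 20 = 6e ⊕ 20 = 4e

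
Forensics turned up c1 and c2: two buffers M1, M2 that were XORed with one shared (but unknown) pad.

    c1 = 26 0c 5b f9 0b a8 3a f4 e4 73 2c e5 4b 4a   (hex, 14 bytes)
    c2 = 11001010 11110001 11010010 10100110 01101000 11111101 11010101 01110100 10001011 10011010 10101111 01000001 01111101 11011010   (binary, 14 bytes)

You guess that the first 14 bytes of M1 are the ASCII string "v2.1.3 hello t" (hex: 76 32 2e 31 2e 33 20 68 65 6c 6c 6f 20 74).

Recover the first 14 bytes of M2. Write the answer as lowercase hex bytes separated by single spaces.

First, c1 ⊕ c2 = (M1 ⊕ K) ⊕ (M2 ⊕ K) = M1 ⊕ M2, so the key drops out. Then M2 = (M1 ⊕ M2) ⊕ M1 over the first 14 bytes.
byte 0: (26 xor ca) xor 76 = ec xor 76 = 9a
byte 1: (0c xor f1) xor 32 = fd xor 32 = cf
byte 2: (5b xor d2) xor 2e = 89 xor 2e = a7
byte 3: (f9 xor a6) xor 31 = 5f xor 31 = 6e
byte 4: (0b xor 68) xor 2e = 63 xor 2e = 4d
byte 5: (a8 xor fd) xor 33 = 55 xor 33 = 66
byte 6: (3a xor d5) xor 20 = ef xor 20 = cf
byte 7: (f4 xor 74) xor 68 = 80 xor 68 = e8
byte 8: (e4 xor 8b) xor 65 = 6f xor 65 = 0a
byte 9: (73 xor 9a) xor 6c = e9 xor 6c = 85
byte 10: (2c xor af) xor 6c = 83 xor 6c = ef
byte 11: (e5 xor 41) xor 6f = a4 xor 6f = cb
byte 12: (4b xor 7d) xor 20 = 36 xor 20 = 16
byte 13: (4a xor da) xor 74 = 90 xor 74 = e4

9a cf a7 6e 4d 66 cf e8 0a 85 ef cb 16 e4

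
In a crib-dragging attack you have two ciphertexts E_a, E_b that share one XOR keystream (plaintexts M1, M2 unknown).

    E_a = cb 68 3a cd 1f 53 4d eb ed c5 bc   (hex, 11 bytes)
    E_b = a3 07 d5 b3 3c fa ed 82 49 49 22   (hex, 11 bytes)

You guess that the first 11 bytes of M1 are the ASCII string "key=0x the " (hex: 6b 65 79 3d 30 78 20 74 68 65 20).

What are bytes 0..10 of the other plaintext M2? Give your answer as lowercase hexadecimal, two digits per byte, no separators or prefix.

First, E_a ⊕ E_b = (M1 ⊕ K) ⊕ (M2 ⊕ K) = M1 ⊕ M2, so the key drops out. Then M2 = (M1 ⊕ M2) ⊕ M1 over the first 11 bytes.
byte 0: (cb XOR a3) XOR 6b = 68 XOR 6b = 03
byte 1: (68 XOR 07) XOR 65 = 6f XOR 65 = 0a
byte 2: (3a XOR d5) XOR 79 = ef XOR 79 = 96
byte 3: (cd XOR b3) XOR 3d = 7e XOR 3d = 43
byte 4: (1f XOR 3c) XOR 30 = 23 XOR 30 = 13
byte 5: (53 XOR fa) XOR 78 = a9 XOR 78 = d1
byte 6: (4d XOR ed) XOR 20 = a0 XOR 20 = 80
byte 7: (eb XOR 82) XOR 74 = 69 XOR 74 = 1d
byte 8: (ed XOR 49) XOR 68 = a4 XOR 68 = cc
byte 9: (c5 XOR 49) XOR 65 = 8c XOR 65 = e9
byte 10: (bc XOR 22) XOR 20 = 9e XOR 20 = be

030a964313d1801dcce9be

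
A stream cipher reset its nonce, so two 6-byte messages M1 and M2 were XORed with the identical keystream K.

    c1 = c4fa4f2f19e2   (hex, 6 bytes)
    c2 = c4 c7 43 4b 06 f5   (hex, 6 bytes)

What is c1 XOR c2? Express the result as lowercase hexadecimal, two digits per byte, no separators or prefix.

003d0c641f17

c1 ⊕ c2 = (M1 ⊕ K) ⊕ (M2 ⊕ K) = M1 ⊕ M2 — the shared key cancels under XOR.
c4 XOR c4 = 00
fa XOR c7 = 3d
4f XOR 43 = 0c
2f XOR 4b = 64
19 XOR 06 = 1f
e2 XOR f5 = 17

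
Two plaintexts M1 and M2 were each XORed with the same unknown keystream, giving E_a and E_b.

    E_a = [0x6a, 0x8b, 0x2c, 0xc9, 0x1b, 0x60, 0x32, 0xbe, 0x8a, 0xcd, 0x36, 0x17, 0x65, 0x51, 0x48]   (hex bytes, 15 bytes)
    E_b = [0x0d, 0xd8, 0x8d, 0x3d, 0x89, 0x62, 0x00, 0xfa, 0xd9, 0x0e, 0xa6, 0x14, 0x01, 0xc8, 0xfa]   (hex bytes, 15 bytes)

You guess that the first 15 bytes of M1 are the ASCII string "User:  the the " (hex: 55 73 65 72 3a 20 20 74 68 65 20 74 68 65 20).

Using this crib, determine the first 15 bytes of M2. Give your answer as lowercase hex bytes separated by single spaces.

32 20 c4 86 a8 22 12 30 3b a6 b0 77 0c fc 92

First, E_a ⊕ E_b = (M1 ⊕ K) ⊕ (M2 ⊕ K) = M1 ⊕ M2, so the key drops out. Then M2 = (M1 ⊕ M2) ⊕ M1 over the first 15 bytes.
byte 0: (6a ⊕ 0d) ⊕ 55 = 67 ⊕ 55 = 32
byte 1: (8b ⊕ d8) ⊕ 73 = 53 ⊕ 73 = 20
byte 2: (2c ⊕ 8d) ⊕ 65 = a1 ⊕ 65 = c4
byte 3: (c9 ⊕ 3d) ⊕ 72 = f4 ⊕ 72 = 86
byte 4: (1b ⊕ 89) ⊕ 3a = 92 ⊕ 3a = a8
byte 5: (60 ⊕ 62) ⊕ 20 = 02 ⊕ 20 = 22
byte 6: (32 ⊕ 00) ⊕ 20 = 32 ⊕ 20 = 12
byte 7: (be ⊕ fa) ⊕ 74 = 44 ⊕ 74 = 30
byte 8: (8a ⊕ d9) ⊕ 68 = 53 ⊕ 68 = 3b
byte 9: (cd ⊕ 0e) ⊕ 65 = c3 ⊕ 65 = a6
byte 10: (36 ⊕ a6) ⊕ 20 = 90 ⊕ 20 = b0
byte 11: (17 ⊕ 14) ⊕ 74 = 03 ⊕ 74 = 77
byte 12: (65 ⊕ 01) ⊕ 68 = 64 ⊕ 68 = 0c
byte 13: (51 ⊕ c8) ⊕ 65 = 99 ⊕ 65 = fc
byte 14: (48 ⊕ fa) ⊕ 20 = b2 ⊕ 20 = 92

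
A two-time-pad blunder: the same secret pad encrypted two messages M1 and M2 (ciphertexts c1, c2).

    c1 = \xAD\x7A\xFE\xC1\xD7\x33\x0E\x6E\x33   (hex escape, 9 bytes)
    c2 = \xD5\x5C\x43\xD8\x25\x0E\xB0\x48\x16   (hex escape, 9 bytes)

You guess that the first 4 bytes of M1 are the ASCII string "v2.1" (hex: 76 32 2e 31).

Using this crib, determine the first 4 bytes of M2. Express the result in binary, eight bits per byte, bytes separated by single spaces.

00001110 00010100 10010011 00101000

First, c1 ⊕ c2 = (M1 ⊕ K) ⊕ (M2 ⊕ K) = M1 ⊕ M2, so the key drops out. Then M2 = (M1 ⊕ M2) ⊕ M1 over the first 4 bytes.
byte 0: (ad xor d5) xor 76 = 78 xor 76 = 0e
byte 1: (7a xor 5c) xor 32 = 26 xor 32 = 14
byte 2: (fe xor 43) xor 2e = bd xor 2e = 93
byte 3: (c1 xor d8) xor 31 = 19 xor 31 = 28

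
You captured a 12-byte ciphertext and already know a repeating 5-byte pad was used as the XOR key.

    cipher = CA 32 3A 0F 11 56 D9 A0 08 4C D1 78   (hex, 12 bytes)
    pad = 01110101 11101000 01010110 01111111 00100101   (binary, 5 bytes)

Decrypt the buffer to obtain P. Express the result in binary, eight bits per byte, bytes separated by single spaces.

10111111 11011010 01101100 01110000 00110100 00100011 00110001 11110110 01110111 01101001 10100100 10010000

The 5-byte key repeats, so the effective keystream is 75 e8 56 7f 25 75 e8 56 7f 25 75 e8.
byte 0: 11001010 ^ 01110101 = 10111111
byte 1: 00110010 ^ 11101000 = 11011010
byte 2: 00111010 ^ 01010110 = 01101100
byte 3: 00001111 ^ 01111111 = 01110000
byte 4: 00010001 ^ 00100101 = 00110100
byte 5: 01010110 ^ 01110101 = 00100011
byte 6: 11011001 ^ 11101000 = 00110001
byte 7: 10100000 ^ 01010110 = 11110110
byte 8: 00001000 ^ 01111111 = 01110111
byte 9: 01001100 ^ 00100101 = 01101001
byte 10: 11010001 ^ 01110101 = 10100100
byte 11: 01111000 ^ 11101000 = 10010000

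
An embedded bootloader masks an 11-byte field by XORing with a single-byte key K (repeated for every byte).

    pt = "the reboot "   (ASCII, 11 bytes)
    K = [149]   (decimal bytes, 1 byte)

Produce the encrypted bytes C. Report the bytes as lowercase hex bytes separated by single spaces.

e1 fd f0 b5 e7 f0 f7 fa fa e1 b5

The 1-byte key repeats, so the effective keystream is 95 95 95 95 95 95 95 95 95 95 95.
byte 0: 116 ^ 149 = 225
byte 1: 104 ^ 149 = 253
byte 2: 101 ^ 149 = 240
byte 3:  32 ^ 149 = 181
byte 4: 114 ^ 149 = 231
byte 5: 101 ^ 149 = 240
byte 6:  98 ^ 149 = 247
byte 7: 111 ^ 149 = 250
byte 8: 111 ^ 149 = 250
byte 9: 116 ^ 149 = 225
byte 10:  32 ^ 149 = 181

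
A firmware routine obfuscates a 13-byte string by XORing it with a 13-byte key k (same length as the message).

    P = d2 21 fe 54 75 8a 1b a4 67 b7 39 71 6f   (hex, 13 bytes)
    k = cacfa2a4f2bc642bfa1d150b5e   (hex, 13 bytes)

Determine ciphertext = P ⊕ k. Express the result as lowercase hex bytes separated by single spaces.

18 ee 5c f0 87 36 7f 8f 9d aa 2c 7a 31

XOR is its own inverse, so applying the key byte-wise gives the result directly.
210 ^ 202 =  24
 33 ^ 207 = 238
254 ^ 162 =  92
 84 ^ 164 = 240
117 ^ 242 = 135
138 ^ 188 =  54
 27 ^ 100 = 127
164 ^  43 = 143
103 ^ 250 = 157
183 ^  29 = 170
 57 ^  21 =  44
113 ^  11 = 122
111 ^  94 =  49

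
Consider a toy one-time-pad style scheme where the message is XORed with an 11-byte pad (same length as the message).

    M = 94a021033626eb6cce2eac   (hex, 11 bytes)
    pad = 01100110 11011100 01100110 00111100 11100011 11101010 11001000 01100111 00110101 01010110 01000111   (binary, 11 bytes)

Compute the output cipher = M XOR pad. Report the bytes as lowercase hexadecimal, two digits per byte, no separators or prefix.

f27c473fd5cc230bfb78eb

94 XOR 66 = f2
a0 XOR dc = 7c
21 XOR 66 = 47
03 XOR 3c = 3f
36 XOR e3 = d5
26 XOR ea = cc
eb XOR c8 = 23
6c XOR 67 = 0b
ce XOR 35 = fb
2e XOR 56 = 78
ac XOR 47 = eb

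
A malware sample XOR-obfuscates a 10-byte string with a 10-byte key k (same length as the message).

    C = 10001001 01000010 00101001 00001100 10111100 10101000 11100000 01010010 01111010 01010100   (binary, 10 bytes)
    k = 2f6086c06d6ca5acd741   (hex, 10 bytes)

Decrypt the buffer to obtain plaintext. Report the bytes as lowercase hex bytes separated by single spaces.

XOR is its own inverse, so applying the key byte-wise gives the result directly.
89 ^ 2f = a6
42 ^ 60 = 22
29 ^ 86 = af
0c ^ c0 = cc
bc ^ 6d = d1
a8 ^ 6c = c4
e0 ^ a5 = 45
52 ^ ac = fe
7a ^ d7 = ad
54 ^ 41 = 15

a6 22 af cc d1 c4 45 fe ad 15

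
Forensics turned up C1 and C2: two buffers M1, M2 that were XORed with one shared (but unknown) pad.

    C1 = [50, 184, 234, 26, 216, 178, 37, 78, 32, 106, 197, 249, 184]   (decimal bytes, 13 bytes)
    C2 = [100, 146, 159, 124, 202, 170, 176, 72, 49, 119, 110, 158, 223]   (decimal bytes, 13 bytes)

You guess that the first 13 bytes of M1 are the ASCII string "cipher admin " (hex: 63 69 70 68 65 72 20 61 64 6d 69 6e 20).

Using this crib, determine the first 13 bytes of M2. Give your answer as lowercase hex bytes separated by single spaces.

First, C1 ⊕ C2 = (M1 ⊕ K) ⊕ (M2 ⊕ K) = M1 ⊕ M2, so the key drops out. Then M2 = (M1 ⊕ M2) ⊕ M1 over the first 13 bytes.
byte 0: (32 ⊕ 64) ⊕ 63 = 56 ⊕ 63 = 35
byte 1: (b8 ⊕ 92) ⊕ 69 = 2a ⊕ 69 = 43
byte 2: (ea ⊕ 9f) ⊕ 70 = 75 ⊕ 70 = 05
byte 3: (1a ⊕ 7c) ⊕ 68 = 66 ⊕ 68 = 0e
byte 4: (d8 ⊕ ca) ⊕ 65 = 12 ⊕ 65 = 77
byte 5: (b2 ⊕ aa) ⊕ 72 = 18 ⊕ 72 = 6a
byte 6: (25 ⊕ b0) ⊕ 20 = 95 ⊕ 20 = b5
byte 7: (4e ⊕ 48) ⊕ 61 = 06 ⊕ 61 = 67
byte 8: (20 ⊕ 31) ⊕ 64 = 11 ⊕ 64 = 75
byte 9: (6a ⊕ 77) ⊕ 6d = 1d ⊕ 6d = 70
byte 10: (c5 ⊕ 6e) ⊕ 69 = ab ⊕ 69 = c2
byte 11: (f9 ⊕ 9e) ⊕ 6e = 67 ⊕ 6e = 09
byte 12: (b8 ⊕ df) ⊕ 20 = 67 ⊕ 20 = 47

35 43 05 0e 77 6a b5 67 75 70 c2 09 47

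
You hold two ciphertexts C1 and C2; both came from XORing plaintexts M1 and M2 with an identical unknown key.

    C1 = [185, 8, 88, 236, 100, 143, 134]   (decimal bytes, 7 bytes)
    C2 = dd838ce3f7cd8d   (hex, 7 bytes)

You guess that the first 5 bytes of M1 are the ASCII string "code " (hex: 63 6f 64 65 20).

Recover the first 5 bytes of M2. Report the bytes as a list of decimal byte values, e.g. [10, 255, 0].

[7, 228, 176, 106, 179]

First, C1 ⊕ C2 = (M1 ⊕ K) ⊕ (M2 ⊕ K) = M1 ⊕ M2, so the key drops out. Then M2 = (M1 ⊕ M2) ⊕ M1 over the first 5 bytes.
byte 0: (b9 ^ dd) ^ 63 = 64 ^ 63 = 07
byte 1: (08 ^ 83) ^ 6f = 8b ^ 6f = e4
byte 2: (58 ^ 8c) ^ 64 = d4 ^ 64 = b0
byte 3: (ec ^ e3) ^ 65 = 0f ^ 65 = 6a
byte 4: (64 ^ f7) ^ 20 = 93 ^ 20 = b3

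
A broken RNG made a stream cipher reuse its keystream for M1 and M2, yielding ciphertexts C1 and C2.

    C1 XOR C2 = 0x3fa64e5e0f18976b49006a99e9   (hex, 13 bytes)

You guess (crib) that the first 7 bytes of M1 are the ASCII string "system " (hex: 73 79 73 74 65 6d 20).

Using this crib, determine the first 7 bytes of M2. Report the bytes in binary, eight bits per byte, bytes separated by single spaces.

Since C1 ⊕ C2 = M1 ⊕ M2, XORing with the guessed M1 bytes yields the corresponding M2 bytes: M2 = (C1 ⊕ C2) ⊕ M1.
3f ⊕ 73 = 4c
a6 ⊕ 79 = df
4e ⊕ 73 = 3d
5e ⊕ 74 = 2a
0f ⊕ 65 = 6a
18 ⊕ 6d = 75
97 ⊕ 20 = b7

01001100 11011111 00111101 00101010 01101010 01110101 10110111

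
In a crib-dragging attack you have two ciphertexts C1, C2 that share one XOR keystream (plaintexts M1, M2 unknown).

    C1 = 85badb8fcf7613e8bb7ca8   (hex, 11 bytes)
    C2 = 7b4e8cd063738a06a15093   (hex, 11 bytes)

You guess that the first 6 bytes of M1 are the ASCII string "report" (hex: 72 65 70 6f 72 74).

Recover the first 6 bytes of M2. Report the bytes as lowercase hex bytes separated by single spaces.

8c 91 27 30 de 71

First, C1 ⊕ C2 = (M1 ⊕ K) ⊕ (M2 ⊕ K) = M1 ⊕ M2, so the key drops out. Then M2 = (M1 ⊕ M2) ⊕ M1 over the first 6 bytes.
byte 0: (85 ⊕ 7b) ⊕ 72 = fe ⊕ 72 = 8c
byte 1: (ba ⊕ 4e) ⊕ 65 = f4 ⊕ 65 = 91
byte 2: (db ⊕ 8c) ⊕ 70 = 57 ⊕ 70 = 27
byte 3: (8f ⊕ d0) ⊕ 6f = 5f ⊕ 6f = 30
byte 4: (cf ⊕ 63) ⊕ 72 = ac ⊕ 72 = de
byte 5: (76 ⊕ 73) ⊕ 74 = 05 ⊕ 74 = 71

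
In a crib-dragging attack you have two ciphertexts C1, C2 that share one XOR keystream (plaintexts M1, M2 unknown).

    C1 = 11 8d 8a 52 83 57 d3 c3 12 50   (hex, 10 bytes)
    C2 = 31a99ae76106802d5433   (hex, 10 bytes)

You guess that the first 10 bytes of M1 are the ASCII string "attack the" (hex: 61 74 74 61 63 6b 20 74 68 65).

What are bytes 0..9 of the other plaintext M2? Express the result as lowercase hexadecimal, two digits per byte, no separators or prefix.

First, C1 ⊕ C2 = (M1 ⊕ K) ⊕ (M2 ⊕ K) = M1 ⊕ M2, so the key drops out. Then M2 = (M1 ⊕ M2) ⊕ M1 over the first 10 bytes.
byte 0: (11 ⊕ 31) ⊕ 61 = 20 ⊕ 61 = 41
byte 1: (8d ⊕ a9) ⊕ 74 = 24 ⊕ 74 = 50
byte 2: (8a ⊕ 9a) ⊕ 74 = 10 ⊕ 74 = 64
byte 3: (52 ⊕ e7) ⊕ 61 = b5 ⊕ 61 = d4
byte 4: (83 ⊕ 61) ⊕ 63 = e2 ⊕ 63 = 81
byte 5: (57 ⊕ 06) ⊕ 6b = 51 ⊕ 6b = 3a
byte 6: (d3 ⊕ 80) ⊕ 20 = 53 ⊕ 20 = 73
byte 7: (c3 ⊕ 2d) ⊕ 74 = ee ⊕ 74 = 9a
byte 8: (12 ⊕ 54) ⊕ 68 = 46 ⊕ 68 = 2e
byte 9: (50 ⊕ 33) ⊕ 65 = 63 ⊕ 65 = 06

415064d4813a739a2e06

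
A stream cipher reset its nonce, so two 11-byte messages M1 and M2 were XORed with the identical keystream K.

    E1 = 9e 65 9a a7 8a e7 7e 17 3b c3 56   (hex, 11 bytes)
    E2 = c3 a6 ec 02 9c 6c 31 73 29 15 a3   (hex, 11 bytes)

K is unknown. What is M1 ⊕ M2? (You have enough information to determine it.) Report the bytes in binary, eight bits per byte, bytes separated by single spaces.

01011101 11000011 01110110 10100101 00010110 10001011 01001111 01100100 00010010 11010110 11110101

E1 ⊕ E2 = (M1 ⊕ K) ⊕ (M2 ⊕ K) = M1 ⊕ M2 — the shared key cancels under XOR.
10011110 xor 11000011 = 01011101
01100101 xor 10100110 = 11000011
10011010 xor 11101100 = 01110110
10100111 xor 00000010 = 10100101
10001010 xor 10011100 = 00010110
11100111 xor 01101100 = 10001011
01111110 xor 00110001 = 01001111
00010111 xor 01110011 = 01100100
00111011 xor 00101001 = 00010010
11000011 xor 00010101 = 11010110
01010110 xor 10100011 = 11110101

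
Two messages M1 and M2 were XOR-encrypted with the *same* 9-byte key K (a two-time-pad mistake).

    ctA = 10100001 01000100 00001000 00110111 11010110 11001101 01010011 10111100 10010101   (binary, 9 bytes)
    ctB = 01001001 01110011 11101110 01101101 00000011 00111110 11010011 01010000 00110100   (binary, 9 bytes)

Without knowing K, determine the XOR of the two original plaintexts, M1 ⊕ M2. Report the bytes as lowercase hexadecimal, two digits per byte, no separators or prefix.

ctA ⊕ ctB = (M1 ⊕ K) ⊕ (M2 ⊕ K) = M1 ⊕ M2 — the shared key cancels under XOR.
byte 0: 10100001 ⊕ 01001001 = 11101000
byte 1: 01000100 ⊕ 01110011 = 00110111
byte 2: 00001000 ⊕ 11101110 = 11100110
byte 3: 00110111 ⊕ 01101101 = 01011010
byte 4: 11010110 ⊕ 00000011 = 11010101
byte 5: 11001101 ⊕ 00111110 = 11110011
byte 6: 01010011 ⊕ 11010011 = 10000000
byte 7: 10111100 ⊕ 01010000 = 11101100
byte 8: 10010101 ⊕ 00110100 = 10100001

e837e65ad5f380eca1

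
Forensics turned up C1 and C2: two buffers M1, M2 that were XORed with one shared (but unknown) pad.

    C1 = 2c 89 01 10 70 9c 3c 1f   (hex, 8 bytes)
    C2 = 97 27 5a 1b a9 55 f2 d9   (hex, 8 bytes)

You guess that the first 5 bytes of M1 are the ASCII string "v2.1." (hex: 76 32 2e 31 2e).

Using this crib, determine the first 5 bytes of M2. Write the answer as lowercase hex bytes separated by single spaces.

cd 9c 75 3a f7

First, C1 ⊕ C2 = (M1 ⊕ K) ⊕ (M2 ⊕ K) = M1 ⊕ M2, so the key drops out. Then M2 = (M1 ⊕ M2) ⊕ M1 over the first 5 bytes.
byte 0: (2c ^ 97) ^ 76 = bb ^ 76 = cd
byte 1: (89 ^ 27) ^ 32 = ae ^ 32 = 9c
byte 2: (01 ^ 5a) ^ 2e = 5b ^ 2e = 75
byte 3: (10 ^ 1b) ^ 31 = 0b ^ 31 = 3a
byte 4: (70 ^ a9) ^ 2e = d9 ^ 2e = f7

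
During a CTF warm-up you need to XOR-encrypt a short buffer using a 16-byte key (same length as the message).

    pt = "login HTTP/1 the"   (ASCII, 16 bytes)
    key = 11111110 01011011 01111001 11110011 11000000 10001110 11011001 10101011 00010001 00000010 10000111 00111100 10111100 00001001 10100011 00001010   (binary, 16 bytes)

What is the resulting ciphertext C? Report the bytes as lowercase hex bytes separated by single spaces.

92 34 1e 9a ae ae 91 ff 45 52 a8 0d 9c 7d cb 6f

XOR is its own inverse, so applying the key byte-wise gives the result directly.
byte 0: 6c XOR fe = 92
byte 1: 6f XOR 5b = 34
byte 2: 67 XOR 79 = 1e
byte 3: 69 XOR f3 = 9a
byte 4: 6e XOR c0 = ae
byte 5: 20 XOR 8e = ae
byte 6: 48 XOR d9 = 91
byte 7: 54 XOR ab = ff
byte 8: 54 XOR 11 = 45
byte 9: 50 XOR 02 = 52
byte 10: 2f XOR 87 = a8
byte 11: 31 XOR 3c = 0d
byte 12: 20 XOR bc = 9c
byte 13: 74 XOR 09 = 7d
byte 14: 68 XOR a3 = cb
byte 15: 65 XOR 0a = 6f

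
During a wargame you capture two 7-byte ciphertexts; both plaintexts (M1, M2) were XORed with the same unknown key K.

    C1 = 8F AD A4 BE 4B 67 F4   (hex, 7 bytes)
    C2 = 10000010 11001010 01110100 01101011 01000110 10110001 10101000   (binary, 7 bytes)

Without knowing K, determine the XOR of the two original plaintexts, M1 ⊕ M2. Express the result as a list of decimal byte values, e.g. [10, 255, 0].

C1 ⊕ C2 = (M1 ⊕ K) ⊕ (M2 ⊕ K) = M1 ⊕ M2 — the shared key cancels under XOR.
byte 0: 8f xor 82 = 0d
byte 1: ad xor ca = 67
byte 2: a4 xor 74 = d0
byte 3: be xor 6b = d5
byte 4: 4b xor 46 = 0d
byte 5: 67 xor b1 = d6
byte 6: f4 xor a8 = 5c

[13, 103, 208, 213, 13, 214, 92]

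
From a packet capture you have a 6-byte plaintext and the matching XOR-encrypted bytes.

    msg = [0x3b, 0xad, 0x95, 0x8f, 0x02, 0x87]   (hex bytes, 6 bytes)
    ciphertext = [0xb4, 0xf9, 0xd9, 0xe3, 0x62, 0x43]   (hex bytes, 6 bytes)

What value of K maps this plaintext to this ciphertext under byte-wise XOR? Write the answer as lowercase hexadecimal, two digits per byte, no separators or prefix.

8f544c6c60c4

Since ciphertext = msg ⊕ K, XORing both sides with msg gives K = msg ⊕ ciphertext.
byte 0: 00111011 XOR 10110100 = 10001111
byte 1: 10101101 XOR 11111001 = 01010100
byte 2: 10010101 XOR 11011001 = 01001100
byte 3: 10001111 XOR 11100011 = 01101100
byte 4: 00000010 XOR 01100010 = 01100000
byte 5: 10000111 XOR 01000011 = 11000100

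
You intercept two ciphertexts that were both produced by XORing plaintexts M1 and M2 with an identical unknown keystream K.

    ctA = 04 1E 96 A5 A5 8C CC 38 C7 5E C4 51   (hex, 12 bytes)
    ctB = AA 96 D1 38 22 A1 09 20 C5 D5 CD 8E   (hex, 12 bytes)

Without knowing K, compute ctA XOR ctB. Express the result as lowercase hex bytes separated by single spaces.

ae 88 47 9d 87 2d c5 18 02 8b 09 df

ctA ⊕ ctB = (M1 ⊕ K) ⊕ (M2 ⊕ K) = M1 ⊕ M2 — the shared key cancels under XOR.
byte 0: 00000100 XOR 10101010 = 10101110
byte 1: 00011110 XOR 10010110 = 10001000
byte 2: 10010110 XOR 11010001 = 01000111
byte 3: 10100101 XOR 00111000 = 10011101
byte 4: 10100101 XOR 00100010 = 10000111
byte 5: 10001100 XOR 10100001 = 00101101
byte 6: 11001100 XOR 00001001 = 11000101
byte 7: 00111000 XOR 00100000 = 00011000
byte 8: 11000111 XOR 11000101 = 00000010
byte 9: 01011110 XOR 11010101 = 10001011
byte 10: 11000100 XOR 11001101 = 00001001
byte 11: 01010001 XOR 10001110 = 11011111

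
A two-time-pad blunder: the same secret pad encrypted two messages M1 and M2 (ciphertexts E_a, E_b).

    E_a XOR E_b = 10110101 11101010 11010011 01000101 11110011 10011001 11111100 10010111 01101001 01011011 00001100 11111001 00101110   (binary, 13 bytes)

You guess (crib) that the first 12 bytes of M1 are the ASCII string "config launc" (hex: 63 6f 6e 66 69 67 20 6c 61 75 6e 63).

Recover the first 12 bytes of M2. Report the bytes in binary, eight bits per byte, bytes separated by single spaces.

Since E_a ⊕ E_b = M1 ⊕ M2, XORing with the guessed M1 bytes yields the corresponding M2 bytes: M2 = (E_a ⊕ E_b) ⊕ M1.
b5 ⊕ 63 = d6
ea ⊕ 6f = 85
d3 ⊕ 6e = bd
45 ⊕ 66 = 23
f3 ⊕ 69 = 9a
99 ⊕ 67 = fe
fc ⊕ 20 = dc
97 ⊕ 6c = fb
69 ⊕ 61 = 08
5b ⊕ 75 = 2e
0c ⊕ 6e = 62
f9 ⊕ 63 = 9a

11010110 10000101 10111101 00100011 10011010 11111110 11011100 11111011 00001000 00101110 01100010 10011010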